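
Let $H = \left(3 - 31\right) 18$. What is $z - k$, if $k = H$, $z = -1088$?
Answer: $-584$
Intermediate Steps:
$H = -504$ ($H = \left(-28\right) 18 = -504$)
$k = -504$
$z - k = -1088 - -504 = -1088 + 504 = -584$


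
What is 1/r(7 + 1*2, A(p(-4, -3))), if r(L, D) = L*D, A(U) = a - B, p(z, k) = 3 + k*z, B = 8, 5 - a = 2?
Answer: -1/45 ≈ -0.022222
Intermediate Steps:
a = 3 (a = 5 - 1*2 = 5 - 2 = 3)
A(U) = -5 (A(U) = 3 - 1*8 = 3 - 8 = -5)
r(L, D) = D*L
1/r(7 + 1*2, A(p(-4, -3))) = 1/(-5*(7 + 1*2)) = 1/(-5*(7 + 2)) = 1/(-5*9) = 1/(-45) = -1/45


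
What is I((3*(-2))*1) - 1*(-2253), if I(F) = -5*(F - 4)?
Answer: 2303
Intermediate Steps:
I(F) = 20 - 5*F (I(F) = -5*(-4 + F) = 20 - 5*F)
I((3*(-2))*1) - 1*(-2253) = (20 - 5*3*(-2)) - 1*(-2253) = (20 - (-30)) + 2253 = (20 - 5*(-6)) + 2253 = (20 + 30) + 2253 = 50 + 2253 = 2303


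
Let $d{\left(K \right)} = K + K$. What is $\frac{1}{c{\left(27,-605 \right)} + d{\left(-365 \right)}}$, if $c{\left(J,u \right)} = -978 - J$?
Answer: $- \frac{1}{1735} \approx -0.00057637$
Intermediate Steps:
$d{\left(K \right)} = 2 K$
$\frac{1}{c{\left(27,-605 \right)} + d{\left(-365 \right)}} = \frac{1}{\left(-978 - 27\right) + 2 \left(-365\right)} = \frac{1}{\left(-978 - 27\right) - 730} = \frac{1}{-1005 - 730} = \frac{1}{-1735} = - \frac{1}{1735}$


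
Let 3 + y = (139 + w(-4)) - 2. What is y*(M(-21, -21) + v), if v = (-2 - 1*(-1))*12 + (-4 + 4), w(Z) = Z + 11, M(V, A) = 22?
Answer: 1410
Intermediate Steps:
w(Z) = 11 + Z
v = -12 (v = (-2 + 1)*12 + 0 = -1*12 + 0 = -12 + 0 = -12)
y = 141 (y = -3 + ((139 + (11 - 4)) - 2) = -3 + ((139 + 7) - 2) = -3 + (146 - 2) = -3 + 144 = 141)
y*(M(-21, -21) + v) = 141*(22 - 12) = 141*10 = 1410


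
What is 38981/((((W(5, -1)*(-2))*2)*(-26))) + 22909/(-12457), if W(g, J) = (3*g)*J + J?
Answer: -523706893/20728448 ≈ -25.265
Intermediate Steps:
W(g, J) = J + 3*J*g (W(g, J) = 3*J*g + J = J + 3*J*g)
38981/((((W(5, -1)*(-2))*2)*(-26))) + 22909/(-12457) = 38981/((((-(1 + 3*5)*(-2))*2)*(-26))) + 22909/(-12457) = 38981/((((-(1 + 15)*(-2))*2)*(-26))) + 22909*(-1/12457) = 38981/((((-1*16*(-2))*2)*(-26))) - 22909/12457 = 38981/(((-16*(-2)*2)*(-26))) - 22909/12457 = 38981/(((32*2)*(-26))) - 22909/12457 = 38981/((64*(-26))) - 22909/12457 = 38981/(-1664) - 22909/12457 = 38981*(-1/1664) - 22909/12457 = -38981/1664 - 22909/12457 = -523706893/20728448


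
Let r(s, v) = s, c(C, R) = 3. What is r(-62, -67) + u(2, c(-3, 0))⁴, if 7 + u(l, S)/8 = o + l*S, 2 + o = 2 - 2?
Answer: 331714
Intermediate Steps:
o = -2 (o = -2 + (2 - 2) = -2 + 0 = -2)
u(l, S) = -72 + 8*S*l (u(l, S) = -56 + 8*(-2 + l*S) = -56 + 8*(-2 + S*l) = -56 + (-16 + 8*S*l) = -72 + 8*S*l)
r(-62, -67) + u(2, c(-3, 0))⁴ = -62 + (-72 + 8*3*2)⁴ = -62 + (-72 + 48)⁴ = -62 + (-24)⁴ = -62 + 331776 = 331714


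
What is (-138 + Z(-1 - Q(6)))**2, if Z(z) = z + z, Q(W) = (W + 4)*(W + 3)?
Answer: 102400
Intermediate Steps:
Q(W) = (3 + W)*(4 + W) (Q(W) = (4 + W)*(3 + W) = (3 + W)*(4 + W))
Z(z) = 2*z
(-138 + Z(-1 - Q(6)))**2 = (-138 + 2*(-1 - (12 + 6**2 + 7*6)))**2 = (-138 + 2*(-1 - (12 + 36 + 42)))**2 = (-138 + 2*(-1 - 1*90))**2 = (-138 + 2*(-1 - 90))**2 = (-138 + 2*(-91))**2 = (-138 - 182)**2 = (-320)**2 = 102400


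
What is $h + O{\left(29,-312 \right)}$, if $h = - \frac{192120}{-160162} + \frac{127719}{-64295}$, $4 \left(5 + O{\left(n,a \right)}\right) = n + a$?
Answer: $- \frac{1576295542341}{20595231580} \approx -76.537$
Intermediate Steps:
$O{\left(n,a \right)} = -5 + \frac{a}{4} + \frac{n}{4}$ ($O{\left(n,a \right)} = -5 + \frac{n + a}{4} = -5 + \frac{a + n}{4} = -5 + \left(\frac{a}{4} + \frac{n}{4}\right) = -5 + \frac{a}{4} + \frac{n}{4}$)
$h = - \frac{4051687539}{5148807895}$ ($h = \left(-192120\right) \left(- \frac{1}{160162}\right) + 127719 \left(- \frac{1}{64295}\right) = \frac{96060}{80081} - \frac{127719}{64295} = - \frac{4051687539}{5148807895} \approx -0.78692$)
$h + O{\left(29,-312 \right)} = - \frac{4051687539}{5148807895} + \left(-5 + \frac{1}{4} \left(-312\right) + \frac{1}{4} \cdot 29\right) = - \frac{4051687539}{5148807895} - \frac{303}{4} = - \frac{1576295542341}{20595231580}$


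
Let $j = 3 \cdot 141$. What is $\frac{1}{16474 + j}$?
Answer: $\frac{1}{16897} \approx 5.9182 \cdot 10^{-5}$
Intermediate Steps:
$j = 423$
$\frac{1}{16474 + j} = \frac{1}{16474 + 423} = \frac{1}{16897}$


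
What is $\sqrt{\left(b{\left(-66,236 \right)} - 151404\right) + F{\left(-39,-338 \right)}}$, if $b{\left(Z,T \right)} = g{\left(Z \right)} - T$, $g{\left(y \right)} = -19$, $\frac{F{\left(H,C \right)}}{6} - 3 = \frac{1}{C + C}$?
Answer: $\frac{i \sqrt{102509322}}{26} \approx 389.41 i$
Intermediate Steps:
$F{\left(H,C \right)} = 18 + \frac{3}{C}$ ($F{\left(H,C \right)} = 18 + \frac{6}{C + C} = 18 + \frac{6}{2 C} = 18 + 6 \frac{1}{2 C} = 18 + \frac{3}{C}$)
$b{\left(Z,T \right)} = -19 - T$
$\sqrt{\left(b{\left(-66,236 \right)} - 151404\right) + F{\left(-39,-338 \right)}} = \sqrt{\left(\left(-19 - 236\right) - 151404\right) + \left(18 + \frac{3}{-338}\right)} = \sqrt{\left(\left(-19 - 236\right) - 151404\right) + \left(18 + 3 \left(- \frac{1}{338}\right)\right)} = \sqrt{\left(-255 - 151404\right) + \left(18 - \frac{3}{338}\right)} = \sqrt{-151659 + \frac{6081}{338}} = \sqrt{- \frac{51254661}{338}} = \frac{i \sqrt{102509322}}{26}$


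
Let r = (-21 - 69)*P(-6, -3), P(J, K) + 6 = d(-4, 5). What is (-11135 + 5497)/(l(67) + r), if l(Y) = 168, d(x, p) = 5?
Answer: -2819/129 ≈ -21.853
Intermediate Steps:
P(J, K) = -1 (P(J, K) = -6 + 5 = -1)
r = 90 (r = (-21 - 69)*(-1) = -90*(-1) = 90)
(-11135 + 5497)/(l(67) + r) = (-11135 + 5497)/(168 + 90) = -5638/258 = -5638*1/258 = -2819/129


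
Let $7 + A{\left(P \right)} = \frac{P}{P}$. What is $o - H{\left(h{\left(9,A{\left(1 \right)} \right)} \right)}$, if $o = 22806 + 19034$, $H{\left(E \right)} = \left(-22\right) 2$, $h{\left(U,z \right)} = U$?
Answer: $41884$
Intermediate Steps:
$A{\left(P \right)} = -6$ ($A{\left(P \right)} = -7 + \frac{P}{P} = -7 + 1 = -6$)
$H{\left(E \right)} = -44$
$o = 41840$
$o - H{\left(h{\left(9,A{\left(1 \right)} \right)} \right)} = 41840 - -44 = 41840 + 44 = 41884$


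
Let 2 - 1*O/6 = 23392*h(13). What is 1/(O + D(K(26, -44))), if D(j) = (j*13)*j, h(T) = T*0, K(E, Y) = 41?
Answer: 1/21865 ≈ 4.5735e-5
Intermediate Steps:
h(T) = 0
D(j) = 13*j² (D(j) = (13*j)*j = 13*j²)
O = 12 (O = 12 - 140352*0 = 12 - 6*0 = 12 + 0 = 12)
1/(O + D(K(26, -44))) = 1/(12 + 13*41²) = 1/(12 + 13*1681) = 1/(12 + 21853) = 1/21865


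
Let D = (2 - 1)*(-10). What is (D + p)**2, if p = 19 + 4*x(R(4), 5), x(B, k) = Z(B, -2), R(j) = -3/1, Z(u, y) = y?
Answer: 1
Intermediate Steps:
R(j) = -3 (R(j) = -3*1 = -3)
x(B, k) = -2
D = -10 (D = 1*(-10) = -10)
p = 11 (p = 19 + 4*(-2) = 19 - 8 = 11)
(D + p)**2 = (-10 + 11)**2 = 1**2 = 1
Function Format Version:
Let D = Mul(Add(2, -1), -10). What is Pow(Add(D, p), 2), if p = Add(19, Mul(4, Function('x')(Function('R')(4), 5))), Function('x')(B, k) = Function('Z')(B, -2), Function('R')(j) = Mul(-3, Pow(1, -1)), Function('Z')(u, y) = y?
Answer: 1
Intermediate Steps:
Function('R')(j) = -3 (Function('R')(j) = Mul(-3, 1) = -3)
Function('x')(B, k) = -2
D = -10 (D = Mul(1, -10) = -10)
p = 11 (p = Add(19, Mul(4, -2)) = Add(19, -8) = 11)
Pow(Add(D, p), 2) = Pow(Add(-10, 11), 2) = Pow(1, 2) = 1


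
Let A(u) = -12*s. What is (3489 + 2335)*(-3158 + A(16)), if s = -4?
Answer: -18112640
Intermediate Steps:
A(u) = 48 (A(u) = -12*(-4) = 48)
(3489 + 2335)*(-3158 + A(16)) = (3489 + 2335)*(-3158 + 48) = 5824*(-3110) = -18112640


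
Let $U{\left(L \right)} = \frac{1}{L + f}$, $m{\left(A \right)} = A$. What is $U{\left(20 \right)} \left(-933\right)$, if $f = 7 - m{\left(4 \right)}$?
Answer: $- \frac{933}{23} \approx -40.565$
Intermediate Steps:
$f = 3$ ($f = 7 - 4 = 3$)
$U{\left(L \right)} = \frac{1}{3 + L}$ ($U{\left(L \right)} = \frac{1}{L + 3} = \frac{1}{3 + L}$)
$U{\left(20 \right)} \left(-933\right) = \frac{1}{3 + 20} \left(-933\right) = \frac{1}{23} \left(-933\right) = - \frac{933}{23}$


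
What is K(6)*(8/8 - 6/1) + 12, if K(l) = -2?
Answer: 22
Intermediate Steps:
K(6)*(8/8 - 6/1) + 12 = -2*(8/8 - 6/1) + 12 = -2*(8*(1/8) - 6*1) + 12 = -2*(1 - 6) + 12 = -2*(-5) + 12 = 10 + 12 = 22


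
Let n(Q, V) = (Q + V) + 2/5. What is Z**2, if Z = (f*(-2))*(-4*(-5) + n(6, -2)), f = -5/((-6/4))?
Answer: 238144/9 ≈ 26460.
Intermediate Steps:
n(Q, V) = 2/5 + Q + V (n(Q, V) = (Q + V) + 2*(1/5) = (Q + V) + 2/5 = 2/5 + Q + V)
f = 10/3 (f = -5/((-6*1/4)) = -5/(-3/2) = -5*(-2/3) = 10/3 ≈ 3.3333)
Z = -488/3 (Z = ((10/3)*(-2))*(-4*(-5) + (2/5 + 6 - 2)) = -20*(20 + 22/5)/3 = -20/3*122/5 = -488/3 ≈ -162.67)
Z**2 = (-488/3)**2 = 238144/9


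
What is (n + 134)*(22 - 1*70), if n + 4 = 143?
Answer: -13104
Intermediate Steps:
n = 139 (n = -4 + 143 = 139)
(n + 134)*(22 - 1*70) = (139 + 134)*(22 - 1*70) = 273*(22 - 70) = 273*(-48) = -13104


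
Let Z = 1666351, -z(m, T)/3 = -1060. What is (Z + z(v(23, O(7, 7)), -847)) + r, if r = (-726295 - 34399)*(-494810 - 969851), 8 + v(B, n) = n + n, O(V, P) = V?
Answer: 1114160504265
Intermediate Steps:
v(B, n) = -8 + 2*n (v(B, n) = -8 + (n + n) = -8 + 2*n)
r = 1114158834734 (r = -760694*(-1464661) = 1114158834734)
z(m, T) = 3180 (z(m, T) = -3*(-1060) = 3180)
(Z + z(v(23, O(7, 7)), -847)) + r = (1666351 + 3180) + 1114158834734 = 1669531 + 1114158834734 = 1114160504265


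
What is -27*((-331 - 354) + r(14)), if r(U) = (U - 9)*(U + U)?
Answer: 14715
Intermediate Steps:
r(U) = 2*U*(-9 + U) (r(U) = (-9 + U)*(2*U) = 2*U*(-9 + U))
-27*((-331 - 354) + r(14)) = -27*((-331 - 354) + 2*14*(-9 + 14)) = -27*(-685 + 2*14*5) = -27*(-685 + 140) = -27*(-545) = 14715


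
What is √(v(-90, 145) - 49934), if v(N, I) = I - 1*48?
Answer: I*√49837 ≈ 223.24*I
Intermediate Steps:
v(N, I) = -48 + I (v(N, I) = I - 48 = -48 + I)
√(v(-90, 145) - 49934) = √((-48 + 145) - 49934) = √(97 - 49934) = √(-49837) = I*√49837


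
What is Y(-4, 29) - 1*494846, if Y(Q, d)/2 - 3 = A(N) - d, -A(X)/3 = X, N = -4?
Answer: -494874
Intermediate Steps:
A(X) = -3*X
Y(Q, d) = 30 - 2*d (Y(Q, d) = 6 + 2*(-3*(-4) - d) = 6 + 2*(12 - d) = 6 + (24 - 2*d) = 30 - 2*d)
Y(-4, 29) - 1*494846 = (30 - 2*29) - 1*494846 = (30 - 58) - 494846 = -28 - 494846 = -494874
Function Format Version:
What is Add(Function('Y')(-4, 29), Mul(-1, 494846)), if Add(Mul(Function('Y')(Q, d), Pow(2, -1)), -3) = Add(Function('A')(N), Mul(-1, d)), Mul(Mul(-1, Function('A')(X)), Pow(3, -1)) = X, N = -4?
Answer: -494874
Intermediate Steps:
Function('A')(X) = Mul(-3, X)
Function('Y')(Q, d) = Add(30, Mul(-2, d)) (Function('Y')(Q, d) = Add(6, Mul(2, Add(Mul(-3, -4), Mul(-1, d)))) = Add(6, Mul(2, Add(12, Mul(-1, d)))) = Add(6, Add(24, Mul(-2, d))) = Add(30, Mul(-2, d)))
Add(Function('Y')(-4, 29), Mul(-1, 494846)) = Add(Add(30, Mul(-2, 29)), Mul(-1, 494846)) = Add(Add(30, -58), -494846) = Add(-28, -494846) = -494874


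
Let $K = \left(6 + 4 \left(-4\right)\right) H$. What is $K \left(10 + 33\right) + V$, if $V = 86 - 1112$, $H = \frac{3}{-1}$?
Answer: $264$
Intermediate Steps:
$H = -3$ ($H = 3 \left(-1\right) = -3$)
$V = -1026$ ($V = 86 - 1112 = -1026$)
$K = 30$ ($K = \left(6 + 4 \left(-4\right)\right) \left(-3\right) = \left(6 - 16\right) \left(-3\right) = \left(-10\right) \left(-3\right) = 30$)
$K \left(10 + 33\right) + V = 30 \left(10 + 33\right) - 1026 = 30 \cdot 43 - 1026 = 1290 - 1026 = 264$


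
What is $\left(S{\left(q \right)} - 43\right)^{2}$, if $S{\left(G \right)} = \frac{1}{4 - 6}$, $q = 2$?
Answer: $\frac{7569}{4} \approx 1892.3$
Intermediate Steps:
$S{\left(G \right)} = - \frac{1}{2}$ ($S{\left(G \right)} = \frac{1}{-2} = - \frac{1}{2}$)
$\left(S{\left(q \right)} - 43\right)^{2} = \left(- \frac{1}{2} - 43\right)^{2} = \left(- \frac{87}{2}\right)^{2} = \frac{7569}{4}$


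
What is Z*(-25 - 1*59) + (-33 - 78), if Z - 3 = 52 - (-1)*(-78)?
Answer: 1821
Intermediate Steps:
Z = -23 (Z = 3 + (52 - (-1)*(-78)) = 3 + (52 - 1*78) = 3 + (52 - 78) = 3 - 26 = -23)
Z*(-25 - 1*59) + (-33 - 78) = -23*(-25 - 1*59) + (-33 - 78) = -23*(-25 - 59) - 111 = -23*(-84) - 111 = 1932 - 111 = 1821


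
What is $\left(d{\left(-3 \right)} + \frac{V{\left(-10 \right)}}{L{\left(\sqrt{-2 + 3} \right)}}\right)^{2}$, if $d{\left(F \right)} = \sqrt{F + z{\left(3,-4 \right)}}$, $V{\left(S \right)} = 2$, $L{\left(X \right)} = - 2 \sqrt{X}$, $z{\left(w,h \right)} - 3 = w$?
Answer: $\left(-1 + \sqrt{3}\right)^{2} \approx 0.5359$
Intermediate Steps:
$z{\left(w,h \right)} = 3 + w$
$d{\left(F \right)} = \sqrt{6 + F}$ ($d{\left(F \right)} = \sqrt{F + \left(3 + 3\right)} = \sqrt{F + 6} = \sqrt{6 + F}$)
$\left(d{\left(-3 \right)} + \frac{V{\left(-10 \right)}}{L{\left(\sqrt{-2 + 3} \right)}}\right)^{2} = \left(\sqrt{6 - 3} + \frac{2}{\left(-2\right) \sqrt{\sqrt{-2 + 3}}}\right)^{2} = \left(\sqrt{3} + \frac{2}{\left(-2\right) \sqrt{\sqrt{1}}}\right)^{2} = \left(\sqrt{3} + \frac{2}{\left(-2\right) \sqrt{1}}\right)^{2} = \left(\sqrt{3} + \frac{2}{\left(-2\right) 1}\right)^{2} = \left(\sqrt{3} + \frac{2}{-2}\right)^{2} = \left(\sqrt{3} + 2 \left(- \frac{1}{2}\right)\right)^{2} = \left(\sqrt{3} - 1\right)^{2} = \left(-1 + \sqrt{3}\right)^{2}$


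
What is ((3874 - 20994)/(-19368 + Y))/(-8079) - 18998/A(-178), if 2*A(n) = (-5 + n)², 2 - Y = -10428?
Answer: -457378061212/403040684313 ≈ -1.1348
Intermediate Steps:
Y = 10430 (Y = 2 - 1*(-10428) = 2 + 10428 = 10430)
A(n) = (-5 + n)²/2
((3874 - 20994)/(-19368 + Y))/(-8079) - 18998/A(-178) = ((3874 - 20994)/(-19368 + 10430))/(-8079) - 18998*2/(-5 - 178)² = -17120/(-8938)*(-1/8079) - 18998/((½)*(-183)²) = -17120*(-1/8938)*(-1/8079) - 18998/((½)*33489) = (8560/4469)*(-1/8079) - 18998/33489/2 = -8560/36105051 - 18998*2/33489 = -8560/36105051 - 37996/33489 = -457378061212/403040684313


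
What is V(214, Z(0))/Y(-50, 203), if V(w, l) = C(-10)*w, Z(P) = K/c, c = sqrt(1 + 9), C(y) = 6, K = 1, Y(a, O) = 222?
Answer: 214/37 ≈ 5.7838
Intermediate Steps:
c = sqrt(10) ≈ 3.1623
Z(P) = sqrt(10)/10 (Z(P) = 1/sqrt(10) = 1*(sqrt(10)/10) = sqrt(10)/10)
V(w, l) = 6*w
V(214, Z(0))/Y(-50, 203) = (6*214)/222 = 1284*(1/222) = 214/37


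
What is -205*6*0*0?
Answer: 0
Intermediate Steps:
-205*6*0*0 = -0*0 = -205*0 = 0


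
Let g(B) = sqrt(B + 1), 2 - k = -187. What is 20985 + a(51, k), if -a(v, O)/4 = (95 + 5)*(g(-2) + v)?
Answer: 585 - 400*I ≈ 585.0 - 400.0*I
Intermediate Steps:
k = 189 (k = 2 - 1*(-187) = 2 + 187 = 189)
g(B) = sqrt(1 + B)
a(v, O) = -400*I - 400*v (a(v, O) = -4*(95 + 5)*(sqrt(1 - 2) + v) = -400*(sqrt(-1) + v) = -400*(I + v) = -4*(100*I + 100*v) = -400*I - 400*v)
20985 + a(51, k) = 20985 + (-400*I - 400*51) = 20985 + (-400*I - 20400) = 20985 + (-20400 - 400*I) = 585 - 400*I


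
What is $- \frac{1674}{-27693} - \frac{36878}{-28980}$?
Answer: $\frac{59431943}{44585730} \approx 1.333$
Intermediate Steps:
$- \frac{1674}{-27693} - \frac{36878}{-28980} = \left(-1674\right) \left(- \frac{1}{27693}\right) - - \frac{18439}{14490} = \frac{186}{3077} + \frac{18439}{14490} = \frac{59431943}{44585730}$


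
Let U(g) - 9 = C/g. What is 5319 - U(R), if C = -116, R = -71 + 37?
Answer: 90212/17 ≈ 5306.6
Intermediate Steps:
R = -34
U(g) = 9 - 116/g
5319 - U(R) = 5319 - (9 - 116/(-34)) = 5319 - (9 - 116*(-1/34)) = 5319 - (9 + 58/17) = 5319 - 1*211/17 = 5319 - 211/17 = 90212/17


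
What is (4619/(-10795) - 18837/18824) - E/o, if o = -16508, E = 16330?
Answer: -28342801209/64509797320 ≈ -0.43936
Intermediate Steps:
(4619/(-10795) - 18837/18824) - E/o = (4619/(-10795) - 18837/18824) - 16330/(-16508) = (4619*(-1/10795) - 18837*1/18824) - 16330*(-1)/16508 = (-4619/10795 - 1449/1448) - 1*(-8165/8254) = -22330267/15631160 + 8165/8254 = -28342801209/64509797320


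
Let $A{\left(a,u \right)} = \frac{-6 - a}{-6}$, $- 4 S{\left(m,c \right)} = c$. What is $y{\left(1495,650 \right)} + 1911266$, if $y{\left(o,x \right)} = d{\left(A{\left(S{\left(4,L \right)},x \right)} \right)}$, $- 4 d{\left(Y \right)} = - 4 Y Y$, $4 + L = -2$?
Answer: $\frac{30580281}{16} \approx 1.9113 \cdot 10^{6}$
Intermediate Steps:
$L = -6$ ($L = -4 - 2 = -6$)
$S{\left(m,c \right)} = - \frac{c}{4}$
$A{\left(a,u \right)} = 1 + \frac{a}{6}$ ($A{\left(a,u \right)} = \left(-6 - a\right) \left(- \frac{1}{6}\right) = 1 + \frac{a}{6}$)
$d{\left(Y \right)} = Y^{2}$ ($d{\left(Y \right)} = - \frac{- 4 Y Y}{4} = - \frac{\left(-4\right) Y^{2}}{4} = Y^{2}$)
$y{\left(o,x \right)} = \frac{25}{16}$ ($y{\left(o,x \right)} = \left(1 + \frac{\left(- \frac{1}{4}\right) \left(-6\right)}{6}\right)^{2} = \left(1 + \frac{1}{6} \cdot \frac{3}{2}\right)^{2} = \left(1 + \frac{1}{4}\right)^{2} = \left(\frac{5}{4}\right)^{2} = \frac{25}{16}$)
$y{\left(1495,650 \right)} + 1911266 = \frac{25}{16} + 1911266 = \frac{30580281}{16}$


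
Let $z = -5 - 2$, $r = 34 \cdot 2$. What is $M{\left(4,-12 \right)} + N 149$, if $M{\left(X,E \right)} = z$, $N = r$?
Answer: $10125$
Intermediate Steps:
$r = 68$
$N = 68$
$z = -7$ ($z = -5 - 2 = -7$)
$M{\left(X,E \right)} = -7$
$M{\left(4,-12 \right)} + N 149 = -7 + 68 \cdot 149 = -7 + 10132 = 10125$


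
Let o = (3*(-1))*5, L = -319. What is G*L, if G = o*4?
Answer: 19140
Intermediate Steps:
o = -15 (o = -3*5 = -15)
G = -60 (G = -15*4 = -60)
G*L = -60*(-319) = 19140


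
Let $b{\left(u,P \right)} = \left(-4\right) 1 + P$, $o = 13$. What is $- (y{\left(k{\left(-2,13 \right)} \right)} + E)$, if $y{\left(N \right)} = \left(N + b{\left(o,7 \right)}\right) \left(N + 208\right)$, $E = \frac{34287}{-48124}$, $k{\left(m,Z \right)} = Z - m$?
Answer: $- \frac{193135449}{48124} \approx -4013.3$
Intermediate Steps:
$E = - \frac{34287}{48124}$ ($E = 34287 \left(- \frac{1}{48124}\right) = - \frac{34287}{48124} \approx -0.71247$)
$b{\left(u,P \right)} = -4 + P$
$y{\left(N \right)} = \left(3 + N\right) \left(208 + N\right)$ ($y{\left(N \right)} = \left(N + \left(-4 + 7\right)\right) \left(N + 208\right) = \left(N + 3\right) \left(208 + N\right) = \left(3 + N\right) \left(208 + N\right)$)
$- (y{\left(k{\left(-2,13 \right)} \right)} + E) = - (\left(624 + \left(13 - -2\right)^{2} + 211 \left(13 - -2\right)\right) - \frac{34287}{48124}) = - (\left(624 + \left(13 + 2\right)^{2} + 211 \left(13 + 2\right)\right) - \frac{34287}{48124}) = - (\left(624 + 15^{2} + 211 \cdot 15\right) - \frac{34287}{48124}) = - (\left(624 + 225 + 3165\right) - \frac{34287}{48124}) = - (4014 - \frac{34287}{48124}) = \left(-1\right) \frac{193135449}{48124} = - \frac{193135449}{48124}$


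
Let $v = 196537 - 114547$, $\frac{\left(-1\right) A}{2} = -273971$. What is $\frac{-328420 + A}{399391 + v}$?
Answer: $\frac{219522}{481381} \approx 0.45603$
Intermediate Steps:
$A = 547942$ ($A = \left(-2\right) \left(-273971\right) = 547942$)
$v = 81990$ ($v = 196537 - 114547 = 81990$)
$\frac{-328420 + A}{399391 + v} = \frac{-328420 + 547942}{399391 + 81990} = \frac{219522}{481381}$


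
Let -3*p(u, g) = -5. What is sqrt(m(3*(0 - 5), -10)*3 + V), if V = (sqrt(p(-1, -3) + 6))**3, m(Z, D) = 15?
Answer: sqrt(405 + 23*sqrt(69))/3 ≈ 8.1381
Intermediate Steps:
p(u, g) = 5/3 (p(u, g) = -1/3*(-5) = 5/3)
V = 23*sqrt(69)/9 (V = (sqrt(5/3 + 6))**3 = (sqrt(23/3))**3 = (sqrt(69)/3)**3 = 23*sqrt(69)/9 ≈ 21.228)
sqrt(m(3*(0 - 5), -10)*3 + V) = sqrt(15*3 + 23*sqrt(69)/9) = sqrt(45 + 23*sqrt(69)/9)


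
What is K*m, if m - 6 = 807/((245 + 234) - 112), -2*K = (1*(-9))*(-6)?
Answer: -81243/367 ≈ -221.37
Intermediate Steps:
K = -27 (K = -1*(-9)*(-6)/2 = -(-9)*(-6)/2 = -½*54 = -27)
m = 3009/367 (m = 6 + 807/((245 + 234) - 112) = 6 + 807/(479 - 112) = 6 + 807/367 = 3009/367 ≈ 8.1989)
K*m = -27*3009/367 = -81243/367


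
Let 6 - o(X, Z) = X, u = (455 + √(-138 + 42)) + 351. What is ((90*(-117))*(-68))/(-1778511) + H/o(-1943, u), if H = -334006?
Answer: -198476302342/1155439313 ≈ -171.78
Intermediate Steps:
u = 806 + 4*I*√6 (u = (455 + √(-96)) + 351 = (455 + 4*I*√6) + 351 = 806 + 4*I*√6 ≈ 806.0 + 9.798*I)
o(X, Z) = 6 - X
((90*(-117))*(-68))/(-1778511) + H/o(-1943, u) = ((90*(-117))*(-68))/(-1778511) - 334006/(6 - 1*(-1943)) = -10530*(-68)*(-1/1778511) - 334006/(6 + 1943) = 716040*(-1/1778511) - 334006/1949 = -238680/592837 - 334006*1/1949 = -238680/592837 - 334006/1949 = -198476302342/1155439313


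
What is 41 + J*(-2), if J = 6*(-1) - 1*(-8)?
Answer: 37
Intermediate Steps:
J = 2 (J = -6 + 8 = 2)
41 + J*(-2) = 41 + 2*(-2) = 41 - 4 = 37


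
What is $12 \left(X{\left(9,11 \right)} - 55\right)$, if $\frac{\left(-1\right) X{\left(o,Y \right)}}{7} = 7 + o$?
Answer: $-2004$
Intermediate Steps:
$X{\left(o,Y \right)} = -49 - 7 o$ ($X{\left(o,Y \right)} = - 7 \left(7 + o\right) = -49 - 7 o$)
$12 \left(X{\left(9,11 \right)} - 55\right) = 12 \left(\left(-49 - 63\right) - 55\right) = 12 \left(-112 - 55\right) = 12 \left(-167\right) = -2004$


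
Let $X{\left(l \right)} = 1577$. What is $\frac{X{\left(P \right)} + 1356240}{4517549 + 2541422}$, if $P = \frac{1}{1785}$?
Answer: $\frac{1357817}{7058971} \approx 0.19235$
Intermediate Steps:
$P = \frac{1}{1785} \approx 0.00056022$
$\frac{X{\left(P \right)} + 1356240}{4517549 + 2541422} = \frac{1577 + 1356240}{4517549 + 2541422} = \frac{1357817}{7058971}$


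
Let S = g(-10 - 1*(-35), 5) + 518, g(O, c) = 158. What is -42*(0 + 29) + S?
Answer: -542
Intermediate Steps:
S = 676 (S = 158 + 518 = 676)
-42*(0 + 29) + S = -42*(0 + 29) + 676 = -42*29 + 676 = -1218 + 676 = -542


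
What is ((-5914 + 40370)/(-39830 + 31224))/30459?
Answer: -17228/131065077 ≈ -0.00013145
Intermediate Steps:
((-5914 + 40370)/(-39830 + 31224))/30459 = (34456/(-8606))*(1/30459) = (34456*(-1/8606))*(1/30459) = -17228/4303*1/30459 = -17228/131065077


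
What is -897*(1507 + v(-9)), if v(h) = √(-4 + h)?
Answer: -1351779 - 897*I*√13 ≈ -1.3518e+6 - 3234.2*I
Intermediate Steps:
-897*(1507 + v(-9)) = -897*(1507 + √(-4 - 9)) = -897*(1507 + √(-13)) = -897*(1507 + I*√13) = -1351779 - 897*I*√13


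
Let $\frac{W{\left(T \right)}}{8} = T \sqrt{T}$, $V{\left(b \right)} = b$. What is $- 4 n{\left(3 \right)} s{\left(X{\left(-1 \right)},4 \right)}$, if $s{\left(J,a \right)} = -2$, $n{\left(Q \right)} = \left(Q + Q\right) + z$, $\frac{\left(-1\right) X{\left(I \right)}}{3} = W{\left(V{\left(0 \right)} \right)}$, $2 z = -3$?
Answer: $36$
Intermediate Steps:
$z = - \frac{3}{2}$ ($z = \frac{1}{2} \left(-3\right) = - \frac{3}{2} \approx -1.5$)
$W{\left(T \right)} = 8 T^{\frac{3}{2}}$ ($W{\left(T \right)} = 8 T \sqrt{T} = 8 T^{\frac{3}{2}}$)
$X{\left(I \right)} = 0$ ($X{\left(I \right)} = - 3 \cdot 8 \cdot 0^{\frac{3}{2}} = - 3 \cdot 8 \cdot 0 = \left(-3\right) 0 = 0$)
$n{\left(Q \right)} = - \frac{3}{2} + 2 Q$ ($n{\left(Q \right)} = \left(Q + Q\right) - \frac{3}{2} = 2 Q - \frac{3}{2} = - \frac{3}{2} + 2 Q$)
$- 4 n{\left(3 \right)} s{\left(X{\left(-1 \right)},4 \right)} = - 4 \left(- \frac{3}{2} + 2 \cdot 3\right) \left(-2\right) = - 4 \left(- \frac{3}{2} + 6\right) \left(-2\right) = \left(-4\right) \frac{9}{2} \left(-2\right) = \left(-18\right) \left(-2\right) = 36$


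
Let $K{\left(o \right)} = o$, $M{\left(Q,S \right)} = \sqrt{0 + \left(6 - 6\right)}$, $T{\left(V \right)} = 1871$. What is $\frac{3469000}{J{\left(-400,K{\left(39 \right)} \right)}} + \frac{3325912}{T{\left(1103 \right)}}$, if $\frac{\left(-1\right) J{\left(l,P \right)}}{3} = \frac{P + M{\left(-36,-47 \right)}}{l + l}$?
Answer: $\frac{5192788331704}{218907} \approx 2.3721 \cdot 10^{7}$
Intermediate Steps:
$M{\left(Q,S \right)} = 0$ ($M{\left(Q,S \right)} = \sqrt{0 + \left(6 - 6\right)} = \sqrt{0 + 0} = \sqrt{0} = 0$)
$J{\left(l,P \right)} = - \frac{3 P}{2 l}$ ($J{\left(l,P \right)} = - 3 \frac{P + 0}{l + l} = - 3 \frac{P}{2 l} = - \frac{3 P}{2 l}$)
$\frac{3469000}{J{\left(-400,K{\left(39 \right)} \right)}} + \frac{3325912}{T{\left(1103 \right)}} = \frac{3469000}{\left(- \frac{3}{2}\right) 39 \frac{1}{-400}} + \frac{3325912}{1871} = \frac{3469000}{\left(- \frac{3}{2}\right) 39 \left(- \frac{1}{400}\right)} + 3325912 \cdot \frac{1}{1871} = \frac{3469000}{\frac{117}{800}} + \frac{3325912}{1871} = 3469000 \cdot \frac{800}{117} + \frac{3325912}{1871} = \frac{2775200000}{117} + \frac{3325912}{1871} = \frac{5192788331704}{218907}$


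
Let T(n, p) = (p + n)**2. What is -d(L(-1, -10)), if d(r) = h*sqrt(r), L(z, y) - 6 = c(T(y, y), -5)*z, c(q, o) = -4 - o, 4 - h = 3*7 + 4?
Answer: 21*sqrt(5) ≈ 46.957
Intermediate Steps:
T(n, p) = (n + p)**2
h = -21 (h = 4 - (3*7 + 4) = 4 - (21 + 4) = 4 - 1*25 = 4 - 25 = -21)
L(z, y) = 6 + z (L(z, y) = 6 + (-4 - 1*(-5))*z = 6 + (-4 + 5)*z = 6 + 1*z = 6 + z)
d(r) = -21*sqrt(r)
-d(L(-1, -10)) = -(-21)*sqrt(6 - 1) = -(-21)*sqrt(5) = 21*sqrt(5)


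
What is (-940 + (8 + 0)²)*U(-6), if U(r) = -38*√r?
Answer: 33288*I*√6 ≈ 81539.0*I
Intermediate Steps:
(-940 + (8 + 0)²)*U(-6) = (-940 + (8 + 0)²)*(-38*I*√6) = (-940 + 8²)*(-38*I*√6) = (-940 + 64)*(-38*I*√6) = -(-33288)*I*√6 = 33288*I*√6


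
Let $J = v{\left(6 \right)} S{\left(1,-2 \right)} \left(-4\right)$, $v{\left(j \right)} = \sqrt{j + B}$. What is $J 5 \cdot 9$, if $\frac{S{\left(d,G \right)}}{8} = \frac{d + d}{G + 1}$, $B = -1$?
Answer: $2880 \sqrt{5} \approx 6439.9$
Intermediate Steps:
$S{\left(d,G \right)} = \frac{16 d}{1 + G}$ ($S{\left(d,G \right)} = 8 \frac{d + d}{G + 1} = 8 \frac{2 d}{1 + G} = \frac{16 d}{1 + G}$)
$v{\left(j \right)} = \sqrt{-1 + j}$ ($v{\left(j \right)} = \sqrt{j - 1} = \sqrt{-1 + j}$)
$J = 64 \sqrt{5}$ ($J = \sqrt{-1 + 6} \cdot 16 \cdot 1 \frac{1}{1 - 2} \left(-4\right) = \sqrt{5} \cdot 16 \cdot 1 \frac{1}{-1} \left(-4\right) = \sqrt{5} \cdot 16 \cdot 1 \left(-1\right) \left(-4\right) = \sqrt{5} \left(-16\right) \left(-4\right) = - 16 \sqrt{5} \left(-4\right) = 64 \sqrt{5} \approx 143.11$)
$J 5 \cdot 9 = 64 \sqrt{5} \cdot 5 \cdot 9 = 320 \sqrt{5} \cdot 9 = 2880 \sqrt{5}$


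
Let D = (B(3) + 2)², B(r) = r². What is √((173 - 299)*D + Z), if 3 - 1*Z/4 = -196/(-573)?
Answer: I*√5002213218/573 ≈ 123.43*I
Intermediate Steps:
Z = 6092/573 (Z = 12 - (-784)/(-573) = 12 - (-784)*(-1)/573 = 12 - 4*196/573 = 12 - 784/573 = 6092/573 ≈ 10.632)
D = 121 (D = (3² + 2)² = (9 + 2)² = 11² = 121)
√((173 - 299)*D + Z) = √((173 - 299)*121 + 6092/573) = √(-126*121 + 6092/573) = √(-15246 + 6092/573) = √(-8729866/573) = I*√5002213218/573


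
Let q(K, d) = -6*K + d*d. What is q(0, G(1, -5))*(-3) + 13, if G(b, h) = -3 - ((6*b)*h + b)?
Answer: -2015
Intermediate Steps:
G(b, h) = -3 - b - 6*b*h (G(b, h) = -3 - (6*b*h + b) = -3 - (b + 6*b*h) = -3 + (-b - 6*b*h) = -3 - b - 6*b*h)
q(K, d) = d² - 6*K (q(K, d) = -6*K + d² = d² - 6*K)
q(0, G(1, -5))*(-3) + 13 = ((-3 - 1*1 - 6*1*(-5))² - 6*0)*(-3) + 13 = ((-3 - 1 + 30)² + 0)*(-3) + 13 = (26² + 0)*(-3) + 13 = (676 + 0)*(-3) + 13 = 676*(-3) + 13 = -2028 + 13 = -2015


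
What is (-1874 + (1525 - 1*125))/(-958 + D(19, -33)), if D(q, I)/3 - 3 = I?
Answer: 237/524 ≈ 0.45229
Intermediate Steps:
D(q, I) = 9 + 3*I
(-1874 + (1525 - 1*125))/(-958 + D(19, -33)) = (-1874 + (1525 - 1*125))/(-958 + (9 + 3*(-33))) = (-1874 + (1525 - 125))/(-958 + (9 - 99)) = (-1874 + 1400)/(-958 - 90) = -474/(-1048) = -474*(-1/1048) = 237/524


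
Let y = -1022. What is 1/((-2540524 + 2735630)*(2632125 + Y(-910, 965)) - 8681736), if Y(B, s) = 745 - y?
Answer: 1/513879450816 ≈ 1.9460e-12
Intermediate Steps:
Y(B, s) = 1767 (Y(B, s) = 745 - 1*(-1022) = 745 + 1022 = 1767)
1/((-2540524 + 2735630)*(2632125 + Y(-910, 965)) - 8681736) = 1/((-2540524 + 2735630)*(2632125 + 1767) - 8681736) = 1/(195106*2633892 - 8681736) = 1/(513888132552 - 8681736) = 1/513879450816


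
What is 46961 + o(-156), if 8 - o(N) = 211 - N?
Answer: 46602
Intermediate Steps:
o(N) = -203 + N (o(N) = 8 - (211 - N) = 8 + (-211 + N) = -203 + N)
46961 + o(-156) = 46961 + (-203 - 156) = 46961 - 359 = 46602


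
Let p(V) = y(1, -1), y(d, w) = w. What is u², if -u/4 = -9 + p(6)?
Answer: 1600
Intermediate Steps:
p(V) = -1
u = 40 (u = -4*(-9 - 1) = -4*(-10) = 40)
u² = 40² = 1600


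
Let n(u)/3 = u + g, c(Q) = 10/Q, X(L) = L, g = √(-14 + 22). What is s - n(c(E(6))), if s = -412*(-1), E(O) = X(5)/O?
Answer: 376 - 6*√2 ≈ 367.51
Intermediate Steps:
g = 2*√2 (g = √8 = 2*√2 ≈ 2.8284)
E(O) = 5/O
n(u) = 3*u + 6*√2 (n(u) = 3*(u + 2*√2) = 3*u + 6*√2)
s = 412
s - n(c(E(6))) = 412 - (3*(10/((5/6))) + 6*√2) = 412 - (3*(10/((5*(⅙)))) + 6*√2) = 412 - (3*(10/(⅚)) + 6*√2) = 412 - (3*(10*(6/5)) + 6*√2) = 412 - (3*12 + 6*√2) = 412 - (36 + 6*√2) = 412 + (-36 - 6*√2) = 376 - 6*√2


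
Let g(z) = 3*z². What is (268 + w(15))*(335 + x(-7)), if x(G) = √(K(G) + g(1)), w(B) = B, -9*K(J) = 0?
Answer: 94805 + 283*√3 ≈ 95295.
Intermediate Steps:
K(J) = 0 (K(J) = -⅑*0 = 0)
x(G) = √3 (x(G) = √(0 + 3*1²) = √(0 + 3*1) = √(0 + 3) = √3)
(268 + w(15))*(335 + x(-7)) = (268 + 15)*(335 + √3) = 283*(335 + √3) = 94805 + 283*√3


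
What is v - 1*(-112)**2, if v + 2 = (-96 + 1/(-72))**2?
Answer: -17248895/5184 ≈ -3327.3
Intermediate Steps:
v = 47779201/5184 (v = -2 + (-96 + 1/(-72))**2 = -2 + (-96 - 1/72)**2 = -2 + (-6913/72)**2 = -2 + 47789569/5184 = 47779201/5184 ≈ 9216.7)
v - 1*(-112)**2 = 47779201/5184 - 1*(-112)**2 = 47779201/5184 - 1*12544 = 47779201/5184 - 12544 = -17248895/5184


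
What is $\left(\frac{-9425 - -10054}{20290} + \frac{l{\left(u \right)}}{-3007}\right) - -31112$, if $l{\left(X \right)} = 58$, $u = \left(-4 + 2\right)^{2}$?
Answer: $\frac{1898206991943}{61012030} \approx 31112.0$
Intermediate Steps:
$u = 4$ ($u = \left(-2\right)^{2} = 4$)
$\left(\frac{-9425 - -10054}{20290} + \frac{l{\left(u \right)}}{-3007}\right) - -31112 = \left(\frac{-9425 - -10054}{20290} + \frac{58}{-3007}\right) - -31112 = \left(\left(-9425 + 10054\right) \frac{1}{20290} + 58 \left(- \frac{1}{3007}\right)\right) + 31112 = \left(629 \cdot \frac{1}{20290} - \frac{58}{3007}\right) + 31112 = \left(\frac{629}{20290} - \frac{58}{3007}\right) + 31112 = \frac{714583}{61012030} + 31112 = \frac{1898206991943}{61012030}$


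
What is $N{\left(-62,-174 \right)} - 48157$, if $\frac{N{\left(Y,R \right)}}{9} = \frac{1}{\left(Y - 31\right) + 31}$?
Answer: $- \frac{2985743}{62} \approx -48157.0$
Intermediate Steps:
$N{\left(Y,R \right)} = \frac{9}{Y}$ ($N{\left(Y,R \right)} = \frac{9}{\left(Y - 31\right) + 31} = \frac{9}{\left(-31 + Y\right) + 31} = \frac{9}{Y}$)
$N{\left(-62,-174 \right)} - 48157 = \frac{9}{-62} - 48157 = 9 \left(- \frac{1}{62}\right) - 48157 = - \frac{9}{62} - 48157 = - \frac{2985743}{62}$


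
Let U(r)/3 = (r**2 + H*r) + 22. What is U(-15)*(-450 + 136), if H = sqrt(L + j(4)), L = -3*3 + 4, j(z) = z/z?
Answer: -232674 + 28260*I ≈ -2.3267e+5 + 28260.0*I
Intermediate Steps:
j(z) = 1
L = -5 (L = -9 + 4 = -5)
H = 2*I (H = sqrt(-5 + 1) = sqrt(-4) = 2*I ≈ 2.0*I)
U(r) = 66 + 3*r**2 + 6*I*r (U(r) = 3*((r**2 + (2*I)*r) + 22) = 3*((r**2 + 2*I*r) + 22) = 3*(22 + r**2 + 2*I*r) = 66 + 3*r**2 + 6*I*r)
U(-15)*(-450 + 136) = (66 + 3*(-15)**2 + 6*I*(-15))*(-450 + 136) = (66 + 3*225 - 90*I)*(-314) = (66 + 675 - 90*I)*(-314) = (741 - 90*I)*(-314) = -232674 + 28260*I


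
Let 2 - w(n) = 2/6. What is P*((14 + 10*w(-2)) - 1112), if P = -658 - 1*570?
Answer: 3983632/3 ≈ 1.3279e+6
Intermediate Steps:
w(n) = 5/3 (w(n) = 2 - 2/6 = 2 - 1*1/3 = 2 - 1/3 = 5/3)
P = -1228 (P = -658 - 570 = -1228)
P*((14 + 10*w(-2)) - 1112) = -1228*((14 + 10*(5/3)) - 1112) = -1228*((14 + 50/3) - 1112) = -1228*(92/3 - 1112) = -1228*(-3244/3) = 3983632/3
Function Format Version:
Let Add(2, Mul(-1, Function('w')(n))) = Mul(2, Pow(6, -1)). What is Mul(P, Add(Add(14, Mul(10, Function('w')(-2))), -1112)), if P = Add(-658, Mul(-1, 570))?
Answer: Rational(3983632, 3) ≈ 1.3279e+6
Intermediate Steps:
Function('w')(n) = Rational(5, 3) (Function('w')(n) = Add(2, Mul(-1, Mul(2, Pow(6, -1)))) = Add(2, Mul(-1, Mul(2, Rational(1, 6)))) = Add(2, Mul(-1, Rational(1, 3))) = Add(2, Rational(-1, 3)) = Rational(5, 3))
P = -1228 (P = Add(-658, -570) = -1228)
Mul(P, Add(Add(14, Mul(10, Function('w')(-2))), -1112)) = Mul(-1228, Add(Add(14, Mul(10, Rational(5, 3))), -1112)) = Mul(-1228, Add(Add(14, Rational(50, 3)), -1112)) = Mul(-1228, Add(Rational(92, 3), -1112)) = Mul(-1228, Rational(-3244, 3)) = Rational(3983632, 3)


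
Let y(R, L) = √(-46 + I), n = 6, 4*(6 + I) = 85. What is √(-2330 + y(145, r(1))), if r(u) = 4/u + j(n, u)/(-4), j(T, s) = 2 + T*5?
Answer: √(-9320 + 2*I*√123)/2 ≈ 0.05744 + 48.27*I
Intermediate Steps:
I = 61/4 (I = -6 + (¼)*85 = -6 + 85/4 = 61/4 ≈ 15.250)
j(T, s) = 2 + 5*T
r(u) = -8 + 4/u (r(u) = 4/u + (2 + 5*6)/(-4) = 4/u + (2 + 30)*(-¼) = 4/u + 32*(-¼) = 4/u - 8 = -8 + 4/u)
y(R, L) = I*√123/2 (y(R, L) = √(-46 + 61/4) = √(-123/4) = I*√123/2)
√(-2330 + y(145, r(1))) = √(-2330 + I*√123/2)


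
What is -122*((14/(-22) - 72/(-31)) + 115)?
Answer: -4854380/341 ≈ -14236.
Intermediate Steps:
-122*((14/(-22) - 72/(-31)) + 115) = -122*((14*(-1/22) - 72*(-1/31)) + 115) = -122*((-7/11 + 72/31) + 115) = -122*(575/341 + 115) = -122*39790/341 = -4854380/341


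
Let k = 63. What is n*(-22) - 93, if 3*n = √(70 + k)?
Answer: -93 - 22*√133/3 ≈ -177.57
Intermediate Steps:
n = √133/3 (n = √(70 + 63)/3 = √133/3 ≈ 3.8442)
n*(-22) - 93 = (√133/3)*(-22) - 93 = -22*√133/3 - 93 = -93 - 22*√133/3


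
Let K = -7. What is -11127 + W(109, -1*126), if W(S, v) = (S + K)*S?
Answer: -9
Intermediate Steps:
W(S, v) = S*(-7 + S) (W(S, v) = (S - 7)*S = (-7 + S)*S = S*(-7 + S))
-11127 + W(109, -1*126) = -11127 + 109*(-7 + 109) = -11127 + 109*102 = -11127 + 11118 = -9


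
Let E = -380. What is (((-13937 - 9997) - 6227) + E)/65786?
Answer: -4363/9398 ≈ -0.46425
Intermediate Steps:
(((-13937 - 9997) - 6227) + E)/65786 = (((-13937 - 9997) - 6227) - 380)/65786 = ((-23934 - 6227) - 380)*(1/65786) = (-30161 - 380)*(1/65786) = -30541*1/65786 = -4363/9398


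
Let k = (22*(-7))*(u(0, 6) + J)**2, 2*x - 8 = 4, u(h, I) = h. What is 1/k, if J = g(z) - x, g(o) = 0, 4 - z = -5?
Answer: -1/5544 ≈ -0.00018038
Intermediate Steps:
z = 9 (z = 4 - 1*(-5) = 4 + 5 = 9)
x = 6 (x = 4 + (1/2)*4 = 4 + 2 = 6)
J = -6 (J = 0 - 1*6 = 0 - 6 = -6)
k = -5544 (k = (22*(-7))*(0 - 6)**2 = -154*(-6)**2 = -154*36 = -5544)
1/k = 1/(-5544) = -1/5544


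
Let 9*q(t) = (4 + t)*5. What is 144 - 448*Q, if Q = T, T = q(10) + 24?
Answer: -126832/9 ≈ -14092.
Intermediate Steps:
q(t) = 20/9 + 5*t/9 (q(t) = ((4 + t)*5)/9 = (20 + 5*t)/9 = 20/9 + 5*t/9)
T = 286/9 (T = (20/9 + (5/9)*10) + 24 = (20/9 + 50/9) + 24 = 70/9 + 24 = 286/9 ≈ 31.778)
Q = 286/9 ≈ 31.778
144 - 448*Q = 144 - 448*286/9 = 144 - 128128/9 = -126832/9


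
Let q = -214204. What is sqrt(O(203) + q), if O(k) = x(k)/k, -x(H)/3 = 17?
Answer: I*sqrt(8827142989)/203 ≈ 462.82*I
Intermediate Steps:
x(H) = -51 (x(H) = -3*17 = -51)
O(k) = -51/k
sqrt(O(203) + q) = sqrt(-51/203 - 214204) = sqrt(-43483463/203) = I*sqrt(8827142989)/203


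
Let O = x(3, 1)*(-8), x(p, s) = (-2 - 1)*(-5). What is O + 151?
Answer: 31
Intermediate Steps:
x(p, s) = 15 (x(p, s) = -3*(-5) = 15)
O = -120 (O = 15*(-8) = -120)
O + 151 = -120 + 151 = 31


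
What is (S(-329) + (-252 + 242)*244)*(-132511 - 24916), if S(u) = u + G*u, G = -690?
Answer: -35301587907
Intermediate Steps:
S(u) = -689*u (S(u) = u - 690*u = -689*u)
(S(-329) + (-252 + 242)*244)*(-132511 - 24916) = (-689*(-329) + (-252 + 242)*244)*(-132511 - 24916) = (226681 - 10*244)*(-157427) = (226681 - 2440)*(-157427) = 224241*(-157427) = -35301587907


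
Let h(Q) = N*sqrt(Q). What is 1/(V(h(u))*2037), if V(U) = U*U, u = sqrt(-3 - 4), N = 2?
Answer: -I*sqrt(7)/57036 ≈ -4.6387e-5*I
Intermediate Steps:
u = I*sqrt(7) (u = sqrt(-7) = I*sqrt(7) ≈ 2.6458*I)
h(Q) = 2*sqrt(Q)
V(U) = U**2
1/(V(h(u))*2037) = 1/((2*sqrt(I*sqrt(7)))**2*2037) = 1/((2*(7**(1/4)*sqrt(I)))**2*2037) = 1/((2*7**(1/4)*sqrt(I))**2*2037) = 1/((4*I*sqrt(7))*2037) = 1/(8148*I*sqrt(7)) = -I*sqrt(7)/57036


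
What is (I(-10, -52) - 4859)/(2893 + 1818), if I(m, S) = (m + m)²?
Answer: -637/673 ≈ -0.94651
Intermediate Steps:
I(m, S) = 4*m² (I(m, S) = (2*m)² = 4*m²)
(I(-10, -52) - 4859)/(2893 + 1818) = (4*(-10)² - 4859)/(2893 + 1818) = (4*100 - 4859)/4711 = (400 - 4859)*(1/4711) = -4459*1/4711 = -637/673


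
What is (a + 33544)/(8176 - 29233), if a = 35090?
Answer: -22878/7019 ≈ -3.2594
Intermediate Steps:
(a + 33544)/(8176 - 29233) = (35090 + 33544)/(8176 - 29233) = 68634/(-21057) = 68634*(-1/21057) = -22878/7019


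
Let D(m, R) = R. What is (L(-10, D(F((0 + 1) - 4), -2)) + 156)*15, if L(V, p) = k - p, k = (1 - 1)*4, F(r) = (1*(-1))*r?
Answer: 2370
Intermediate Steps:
F(r) = -r
k = 0 (k = 0*4 = 0)
L(V, p) = -p (L(V, p) = 0 - p = -p)
(L(-10, D(F((0 + 1) - 4), -2)) + 156)*15 = (-1*(-2) + 156)*15 = (2 + 156)*15 = 158*15 = 2370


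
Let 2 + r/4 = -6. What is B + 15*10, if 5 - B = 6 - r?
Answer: 117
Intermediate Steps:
r = -32 (r = -8 + 4*(-6) = -8 - 24 = -32)
B = -33 (B = 5 - (6 - 1*(-32)) = 5 - (6 + 32) = 5 - 1*38 = 5 - 38 = -33)
B + 15*10 = -33 + 15*10 = -33 + 150 = 117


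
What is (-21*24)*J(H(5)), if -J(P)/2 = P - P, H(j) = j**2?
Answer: 0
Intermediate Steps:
J(P) = 0 (J(P) = -2*(P - P) = -2*0 = 0)
(-21*24)*J(H(5)) = -21*24*0 = -504*0 = 0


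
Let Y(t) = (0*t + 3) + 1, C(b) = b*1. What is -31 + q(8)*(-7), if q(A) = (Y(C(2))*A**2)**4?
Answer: -30064771103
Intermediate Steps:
C(b) = b
Y(t) = 4 (Y(t) = (0 + 3) + 1 = 3 + 1 = 4)
q(A) = 256*A**8 (q(A) = (4*A**2)**4 = 256*A**8)
-31 + q(8)*(-7) = -31 + (256*8**8)*(-7) = -31 + (256*16777216)*(-7) = -31 + 4294967296*(-7) = -31 - 30064771072 = -30064771103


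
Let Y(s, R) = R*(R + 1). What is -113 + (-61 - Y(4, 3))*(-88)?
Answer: 6311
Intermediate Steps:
Y(s, R) = R*(1 + R)
-113 + (-61 - Y(4, 3))*(-88) = -113 + (-61 - 3*(1 + 3))*(-88) = -113 + (-61 - 3*4)*(-88) = -113 + (-61 - 1*12)*(-88) = -113 + (-61 - 12)*(-88) = -113 - 73*(-88) = -113 + 6424 = 6311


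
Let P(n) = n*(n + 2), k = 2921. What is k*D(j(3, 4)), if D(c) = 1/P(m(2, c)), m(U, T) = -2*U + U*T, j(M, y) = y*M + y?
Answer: 2921/840 ≈ 3.4774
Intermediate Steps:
j(M, y) = y + M*y (j(M, y) = M*y + y = y + M*y)
m(U, T) = -2*U + T*U
P(n) = n*(2 + n)
D(c) = 1/((-4 + 2*c)*(-2 + 2*c)) (D(c) = 1/((2*(-2 + c))*(2 + 2*(-2 + c))) = 1/((-4 + 2*c)*(2 + (-4 + 2*c))) = 1/((-4 + 2*c)*(-2 + 2*c)))
k*D(j(3, 4)) = 2921*(1/(4*(-1 + 4*(1 + 3))*(-2 + 4*(1 + 3)))) = 2921*(1/(4*(-1 + 4*4)*(-2 + 4*4))) = 2921*(1/(4*(-1 + 16)*(-2 + 16))) = 2921*((1/4)/(15*14)) = 2921*((1/4)*(1/15)*(1/14)) = 2921*(1/840) = 2921/840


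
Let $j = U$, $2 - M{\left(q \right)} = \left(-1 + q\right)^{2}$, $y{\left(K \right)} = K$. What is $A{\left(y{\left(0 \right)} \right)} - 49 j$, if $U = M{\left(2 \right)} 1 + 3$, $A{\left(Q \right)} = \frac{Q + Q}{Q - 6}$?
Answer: $-196$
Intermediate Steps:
$M{\left(q \right)} = 2 - \left(-1 + q\right)^{2}$
$A{\left(Q \right)} = \frac{2 Q}{-6 + Q}$
$U = 4$ ($U = \left(2 - \left(-1 + 2\right)^{2}\right) 1 + 3 = \left(2 - 1^{2}\right) 1 + 3 = \left(2 - 1\right) 1 + 3 = 1 \cdot 1 + 3 = 1 + 3 = 4$)
$j = 4$
$A{\left(y{\left(0 \right)} \right)} - 49 j = 2 \cdot 0 \frac{1}{-6 + 0} - 196 = 2 \cdot 0 \frac{1}{-6} - 196 = 2 \cdot 0 \left(- \frac{1}{6}\right) - 196 = 0 - 196 = -196$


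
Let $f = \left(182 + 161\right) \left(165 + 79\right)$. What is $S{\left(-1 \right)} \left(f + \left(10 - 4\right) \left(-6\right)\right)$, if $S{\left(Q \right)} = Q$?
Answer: $-83656$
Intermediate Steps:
$f = 83692$ ($f = 343 \cdot 244 = 83692$)
$S{\left(-1 \right)} \left(f + \left(10 - 4\right) \left(-6\right)\right) = - (83692 + \left(10 - 4\right) \left(-6\right)) = - (83692 + 6 \left(-6\right)) = - (83692 - 36) = \left(-1\right) 83656 = -83656$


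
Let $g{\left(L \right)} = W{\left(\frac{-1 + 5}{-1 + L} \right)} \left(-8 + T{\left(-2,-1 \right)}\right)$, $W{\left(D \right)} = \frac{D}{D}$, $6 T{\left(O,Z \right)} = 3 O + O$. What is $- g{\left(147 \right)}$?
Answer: $\frac{28}{3} \approx 9.3333$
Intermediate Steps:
$T{\left(O,Z \right)} = \frac{2 O}{3}$ ($T{\left(O,Z \right)} = \frac{3 O + O}{6} = \frac{4 O}{6} = \frac{2 O}{3}$)
$W{\left(D \right)} = 1$
$g{\left(L \right)} = - \frac{28}{3}$ ($g{\left(L \right)} = 1 \left(-8 + \frac{2}{3} \left(-2\right)\right) = 1 \left(-8 - \frac{4}{3}\right) = 1 \left(- \frac{28}{3}\right) = - \frac{28}{3}$)
$- g{\left(147 \right)} = \left(-1\right) \left(- \frac{28}{3}\right) = \frac{28}{3}$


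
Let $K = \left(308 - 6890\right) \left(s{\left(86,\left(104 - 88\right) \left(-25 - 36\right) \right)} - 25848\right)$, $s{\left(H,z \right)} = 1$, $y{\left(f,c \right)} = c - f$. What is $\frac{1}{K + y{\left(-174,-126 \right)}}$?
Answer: $\frac{1}{170125002} \approx 5.878 \cdot 10^{-9}$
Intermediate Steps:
$K = 170124954$ ($K = \left(308 - 6890\right) \left(1 - 25848\right) = \left(-6582\right) \left(-25847\right) = 170124954$)
$\frac{1}{K + y{\left(-174,-126 \right)}} = \frac{1}{170124954 - -48} = \frac{1}{170124954 + \left(-126 + 174\right)} = \frac{1}{170124954 + 48} = \frac{1}{170125002}$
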